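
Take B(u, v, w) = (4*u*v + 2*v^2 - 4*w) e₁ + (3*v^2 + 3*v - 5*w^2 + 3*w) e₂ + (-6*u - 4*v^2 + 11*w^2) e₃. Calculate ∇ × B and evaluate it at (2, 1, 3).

(∇×B)₁ = ∂B₃/∂v − ∂B₂/∂w = -8*v + 10*w - 3
(∇×B)₂ = ∂B₁/∂w − ∂B₃/∂u = 2
(∇×B)₃ = ∂B₂/∂u − ∂B₁/∂v = -4*u - 4*v
∇×B = (-8*v + 10*w - 3, 2, -4*u - 4*v)
At (2, 1, 3): (19, 2, -12).

(19, 2, -12)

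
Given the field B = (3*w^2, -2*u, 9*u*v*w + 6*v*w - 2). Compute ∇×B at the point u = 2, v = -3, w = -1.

(∇×B)₁ = ∂B₃/∂v − ∂B₂/∂w = 9*u*w + 6*w
(∇×B)₂ = ∂B₁/∂w − ∂B₃/∂u = -9*v*w + 6*w
(∇×B)₃ = ∂B₂/∂u − ∂B₁/∂v = -2
∇×B = (9*u*w + 6*w, -9*v*w + 6*w, -2)
At (2, -3, -1): (-24, -33, -2).

(-24, -33, -2)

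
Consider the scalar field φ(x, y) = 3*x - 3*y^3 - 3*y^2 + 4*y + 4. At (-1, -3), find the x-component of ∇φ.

3

(∇φ)_1 = ∂φ/∂x = 3
At (-1, -3): 3.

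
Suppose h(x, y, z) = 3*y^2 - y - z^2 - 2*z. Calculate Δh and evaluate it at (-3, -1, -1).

∂²h/∂x² = 0
∂²h/∂y² = 6
∂²h/∂z² = -2
∇²h = 4
At (-3, -1, -1): 4.

4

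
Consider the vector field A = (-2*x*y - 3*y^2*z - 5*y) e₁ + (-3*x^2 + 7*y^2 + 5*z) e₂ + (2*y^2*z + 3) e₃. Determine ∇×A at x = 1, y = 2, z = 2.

(11, -12, 25)

(∇×A)₁ = ∂A₃/∂y − ∂A₂/∂z = 4*y*z - 5
(∇×A)₂ = ∂A₁/∂z − ∂A₃/∂x = -3*y^2
(∇×A)₃ = ∂A₂/∂x − ∂A₁/∂y = -4*x + 6*y*z + 5
∇×A = (4*y*z - 5, -3*y^2, -4*x + 6*y*z + 5)
At (1, 2, 2): (11, -12, 25).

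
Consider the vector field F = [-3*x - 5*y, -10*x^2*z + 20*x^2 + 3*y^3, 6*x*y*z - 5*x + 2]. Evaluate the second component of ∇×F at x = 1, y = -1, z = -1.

-1

(∇×F)_2 = ∂F₁/∂z − ∂F₃/∂x
= 0 − (6*y*z - 5)
= -6*y*z + 5
At (1, -1, -1): -1.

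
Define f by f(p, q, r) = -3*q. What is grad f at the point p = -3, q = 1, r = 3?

∂f/∂p = 0
∂f/∂q = -3
∂f/∂r = 0
∇f = (0, -3, 0)
At (-3, 1, 3): (0, -3, 0).

(0, -3, 0)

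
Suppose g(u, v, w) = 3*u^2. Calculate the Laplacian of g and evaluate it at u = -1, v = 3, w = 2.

∂²g/∂u² = 6
∂²g/∂v² = 0
∂²g/∂w² = 0
∇²g = 6
At (-1, 3, 2): 6.

6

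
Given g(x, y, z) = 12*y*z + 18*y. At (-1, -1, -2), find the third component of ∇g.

(∇g)_3 = ∂g/∂z = 12*y
At (-1, -1, -2): -12.

-12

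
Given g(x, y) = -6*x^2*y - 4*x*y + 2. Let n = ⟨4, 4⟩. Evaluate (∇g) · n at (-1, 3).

88

∂g/∂x = -12*x*y - 4*y
∂g/∂y = -6*x^2 - 4*x
∇g at (-1, 3) = (24, -2)
∇g · n = (24)(4) + (-2)(4) = 88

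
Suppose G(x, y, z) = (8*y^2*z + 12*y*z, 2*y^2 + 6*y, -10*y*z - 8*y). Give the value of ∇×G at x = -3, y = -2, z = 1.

(-18, 8, 20)

(∇×G)₁ = ∂G₃/∂y − ∂G₂/∂z = -10*z - 8
(∇×G)₂ = ∂G₁/∂z − ∂G₃/∂x = 8*y^2 + 12*y
(∇×G)₃ = ∂G₂/∂x − ∂G₁/∂y = -16*y*z - 12*z
∇×G = (-10*z - 8, 8*y^2 + 12*y, -16*y*z - 12*z)
At (-3, -2, 1): (-18, 8, 20).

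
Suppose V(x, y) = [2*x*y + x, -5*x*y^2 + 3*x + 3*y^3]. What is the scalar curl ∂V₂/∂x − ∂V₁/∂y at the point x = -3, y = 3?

∂V₂/∂x = -5*y^2 + 3
∂V₁/∂y = 2*x
Scalar curl = -2*x - 5*y^2 + 3
At (-3, 3): -36.

-36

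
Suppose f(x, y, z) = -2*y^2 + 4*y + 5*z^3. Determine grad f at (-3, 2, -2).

∂f/∂x = 0
∂f/∂y = -4*y + 4
∂f/∂z = 15*z^2
∇f = (0, -4*y + 4, 15*z^2)
At (-3, 2, -2): (0, -4, 60).

(0, -4, 60)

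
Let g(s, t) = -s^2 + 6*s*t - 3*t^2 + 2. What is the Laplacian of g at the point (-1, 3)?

∂²g/∂s² = -2
∂²g/∂t² = -6
∇²g = -8
At (-1, 3): -8.

-8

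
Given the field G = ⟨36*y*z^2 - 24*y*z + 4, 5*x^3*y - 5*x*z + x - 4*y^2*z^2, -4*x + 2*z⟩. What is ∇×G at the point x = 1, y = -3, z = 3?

(∇×G)₁ = ∂G₃/∂y − ∂G₂/∂z = 5*x + 8*y^2*z
(∇×G)₂ = ∂G₁/∂z − ∂G₃/∂x = 72*y*z - 24*y + 4
(∇×G)₃ = ∂G₂/∂x − ∂G₁/∂y = 15*x^2*y - 36*z^2 + 19*z + 1
∇×G = (5*x + 8*y^2*z, 72*y*z - 24*y + 4, 15*x^2*y - 36*z^2 + 19*z + 1)
At (1, -3, 3): (221, -572, -311).

(221, -572, -311)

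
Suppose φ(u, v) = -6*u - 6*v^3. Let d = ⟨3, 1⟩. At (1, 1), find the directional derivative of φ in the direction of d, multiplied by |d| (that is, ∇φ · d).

-36

∂φ/∂u = -6
∂φ/∂v = -18*v^2
∇φ at (1, 1) = (-6, -18)
∇φ · d = (-6)(3) + (-18)(1) = -36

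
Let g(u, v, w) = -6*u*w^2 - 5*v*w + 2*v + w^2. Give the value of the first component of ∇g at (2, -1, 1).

-6

(∇g)_1 = ∂g/∂u = -6*w^2
At (2, -1, 1): -6.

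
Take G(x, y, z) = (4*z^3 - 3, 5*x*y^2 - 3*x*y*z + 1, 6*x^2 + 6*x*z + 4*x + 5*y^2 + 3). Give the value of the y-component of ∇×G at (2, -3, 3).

62

(∇×G)_2 = ∂G₁/∂z − ∂G₃/∂x
= 12*z^2 − (12*x + 6*z + 4)
= -12*x + 12*z^2 - 6*z - 4
At (2, -3, 3): 62.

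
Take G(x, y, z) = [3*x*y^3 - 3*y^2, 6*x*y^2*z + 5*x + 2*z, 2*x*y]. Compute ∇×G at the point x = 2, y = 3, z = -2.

(-106, -6, -247)

(∇×G)₁ = ∂G₃/∂y − ∂G₂/∂z = -6*x*y^2 + 2*x - 2
(∇×G)₂ = ∂G₁/∂z − ∂G₃/∂x = -2*y
(∇×G)₃ = ∂G₂/∂x − ∂G₁/∂y = -9*x*y^2 + 6*y^2*z + 6*y + 5
∇×G = (-6*x*y^2 + 2*x - 2, -2*y, -9*x*y^2 + 6*y^2*z + 6*y + 5)
At (2, 3, -2): (-106, -6, -247).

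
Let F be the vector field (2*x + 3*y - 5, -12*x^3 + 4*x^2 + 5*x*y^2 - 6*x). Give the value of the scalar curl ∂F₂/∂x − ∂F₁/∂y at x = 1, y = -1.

-32

∂F₂/∂x = -36*x^2 + 8*x + 5*y^2 - 6
∂F₁/∂y = 3
Scalar curl = -36*x^2 + 8*x + 5*y^2 - 9
At (1, -1): -32.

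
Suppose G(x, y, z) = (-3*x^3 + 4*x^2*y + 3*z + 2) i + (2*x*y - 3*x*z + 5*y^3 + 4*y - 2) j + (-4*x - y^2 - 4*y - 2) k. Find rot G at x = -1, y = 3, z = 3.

(-13, 7, -7)

(∇×G)₁ = ∂G₃/∂y − ∂G₂/∂z = 3*x - 2*y - 4
(∇×G)₂ = ∂G₁/∂z − ∂G₃/∂x = 7
(∇×G)₃ = ∂G₂/∂x − ∂G₁/∂y = -4*x^2 + 2*y - 3*z
∇×G = (3*x - 2*y - 4, 7, -4*x^2 + 2*y - 3*z)
At (-1, 3, 3): (-13, 7, -7).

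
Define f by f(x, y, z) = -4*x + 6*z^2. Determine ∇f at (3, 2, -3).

∂f/∂x = -4
∂f/∂y = 0
∂f/∂z = 12*z
∇f = (-4, 0, 12*z)
At (3, 2, -3): (-4, 0, -36).

(-4, 0, -36)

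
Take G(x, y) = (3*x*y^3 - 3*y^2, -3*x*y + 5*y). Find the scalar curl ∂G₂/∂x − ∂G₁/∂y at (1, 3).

-72

∂G₂/∂x = -3*y
∂G₁/∂y = 9*x*y^2 - 6*y
Scalar curl = -9*x*y^2 + 3*y
At (1, 3): -72.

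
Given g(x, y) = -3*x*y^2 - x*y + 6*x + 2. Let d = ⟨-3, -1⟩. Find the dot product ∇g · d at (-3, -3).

105

∂g/∂x = -3*y^2 - y + 6
∂g/∂y = -6*x*y - x
∇g at (-3, -3) = (-18, -51)
∇g · d = (-18)(-3) + (-51)(-1) = 105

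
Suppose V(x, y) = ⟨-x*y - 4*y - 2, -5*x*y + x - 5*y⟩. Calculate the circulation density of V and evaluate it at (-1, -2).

∂V₂/∂x = -5*y + 1
∂V₁/∂y = -x - 4
Scalar curl = x - 5*y + 5
At (-1, -2): 14.

14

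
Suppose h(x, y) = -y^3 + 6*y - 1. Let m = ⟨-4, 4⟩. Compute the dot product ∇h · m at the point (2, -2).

∂h/∂x = 0
∂h/∂y = -3*y^2 + 6
∇h at (2, -2) = (0, -6)
∇h · m = (0)(-4) + (-6)(4) = -24

-24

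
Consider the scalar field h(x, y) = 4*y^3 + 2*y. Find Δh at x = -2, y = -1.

∂²h/∂x² = 0
∂²h/∂y² = 24*y
∇²h = 24*y
At (-2, -1): -24.

-24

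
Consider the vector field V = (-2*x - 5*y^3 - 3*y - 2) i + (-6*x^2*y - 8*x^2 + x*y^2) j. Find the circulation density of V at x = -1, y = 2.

∂V₂/∂x = -12*x*y - 16*x + y^2
∂V₁/∂y = -15*y^2 - 3
Scalar curl = -12*x*y - 16*x + 16*y^2 + 3
At (-1, 2): 107.

107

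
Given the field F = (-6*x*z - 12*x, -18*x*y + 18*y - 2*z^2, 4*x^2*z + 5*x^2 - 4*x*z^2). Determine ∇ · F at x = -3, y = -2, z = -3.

∂F₁/∂x = -6*z - 12
∂F₂/∂y = -18*x + 18
∂F₃/∂z = 4*x^2 - 8*x*z
∇·F = 4*x^2 - 8*x*z - 18*x - 6*z + 6
At (-3, -2, -3): 42.

42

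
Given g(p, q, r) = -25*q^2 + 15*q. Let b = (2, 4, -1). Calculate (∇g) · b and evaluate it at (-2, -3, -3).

660

∂g/∂p = 0
∂g/∂q = -50*q + 15
∂g/∂r = 0
∇g at (-2, -3, -3) = (0, 165, 0)
∇g · b = (0)(2) + (165)(4) + (0)(-1) = 660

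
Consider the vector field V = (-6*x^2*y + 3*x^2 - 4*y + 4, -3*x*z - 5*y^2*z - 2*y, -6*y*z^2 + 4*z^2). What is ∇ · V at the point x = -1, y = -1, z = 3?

70

∂V₁/∂x = -12*x*y + 6*x
∂V₂/∂y = -10*y*z - 2
∂V₃/∂z = -12*y*z + 8*z
∇·V = -12*x*y + 6*x - 22*y*z + 8*z - 2
At (-1, -1, 3): 70.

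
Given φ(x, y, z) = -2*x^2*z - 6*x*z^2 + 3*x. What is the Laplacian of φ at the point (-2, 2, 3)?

∂²φ/∂x² = -4*z
∂²φ/∂y² = 0
∂²φ/∂z² = -12*x
∇²φ = -12*x - 4*z
At (-2, 2, 3): 12.

12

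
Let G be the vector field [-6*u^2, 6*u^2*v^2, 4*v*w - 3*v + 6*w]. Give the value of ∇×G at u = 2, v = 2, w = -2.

(∇×G)₁ = ∂G₃/∂v − ∂G₂/∂w = 4*w - 3
(∇×G)₂ = ∂G₁/∂w − ∂G₃/∂u = 0
(∇×G)₃ = ∂G₂/∂u − ∂G₁/∂v = 12*u*v^2
∇×G = (4*w - 3, 0, 12*u*v^2)
At (2, 2, -2): (-11, 0, 96).

(-11, 0, 96)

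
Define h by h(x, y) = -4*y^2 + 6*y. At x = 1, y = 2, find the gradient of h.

(0, -10)

∂h/∂x = 0
∂h/∂y = -8*y + 6
∇h = (0, -8*y + 6)
At (1, 2): (0, -10).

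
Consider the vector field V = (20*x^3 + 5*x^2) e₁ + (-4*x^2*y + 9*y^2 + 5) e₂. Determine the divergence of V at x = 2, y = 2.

∂V₁/∂x = 60*x^2 + 10*x
∂V₂/∂y = -4*x^2 + 18*y
∇·V = 56*x^2 + 10*x + 18*y
At (2, 2): 280.

280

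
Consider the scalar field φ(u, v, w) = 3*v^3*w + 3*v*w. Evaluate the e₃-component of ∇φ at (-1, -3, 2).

-90

(∇φ)_3 = ∂φ/∂w = 3*v^3 + 3*v
At (-1, -3, 2): -90.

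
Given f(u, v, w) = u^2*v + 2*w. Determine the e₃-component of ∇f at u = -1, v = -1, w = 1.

(∇f)_3 = ∂f/∂w = 2
At (-1, -1, 1): 2.

2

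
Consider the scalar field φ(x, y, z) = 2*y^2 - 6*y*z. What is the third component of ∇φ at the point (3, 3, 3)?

-18

(∇φ)_3 = ∂φ/∂z = -6*y
At (3, 3, 3): -18.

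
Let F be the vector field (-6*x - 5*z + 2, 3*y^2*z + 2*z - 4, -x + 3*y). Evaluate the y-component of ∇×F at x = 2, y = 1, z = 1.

-4

(∇×F)_2 = ∂F₁/∂z − ∂F₃/∂x
= -5 − (-1)
= -4
At (2, 1, 1): -4.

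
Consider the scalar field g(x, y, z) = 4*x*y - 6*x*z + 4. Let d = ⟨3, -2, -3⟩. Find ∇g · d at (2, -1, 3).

∂g/∂x = 4*y - 6*z
∂g/∂y = 4*x
∂g/∂z = -6*x
∇g at (2, -1, 3) = (-22, 8, -12)
∇g · d = (-22)(3) + (8)(-2) + (-12)(-3) = -46

-46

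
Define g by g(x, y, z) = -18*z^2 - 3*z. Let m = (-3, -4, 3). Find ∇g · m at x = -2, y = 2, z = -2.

207

∂g/∂x = 0
∂g/∂y = 0
∂g/∂z = -36*z - 3
∇g at (-2, 2, -2) = (0, 0, 69)
∇g · m = (0)(-3) + (0)(-4) + (69)(3) = 207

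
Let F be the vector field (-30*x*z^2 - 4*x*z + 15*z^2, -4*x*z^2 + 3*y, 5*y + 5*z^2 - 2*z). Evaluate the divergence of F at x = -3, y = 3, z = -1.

∂F₁/∂x = -30*z^2 - 4*z
∂F₂/∂y = 3
∂F₃/∂z = 10*z - 2
∇·F = -30*z^2 + 6*z + 1
At (-3, 3, -1): -35.

-35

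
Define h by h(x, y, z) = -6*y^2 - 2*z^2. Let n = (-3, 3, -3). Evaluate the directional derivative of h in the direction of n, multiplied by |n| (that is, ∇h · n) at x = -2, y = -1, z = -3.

∂h/∂x = 0
∂h/∂y = -12*y
∂h/∂z = -4*z
∇h at (-2, -1, -3) = (0, 12, 12)
∇h · n = (0)(-3) + (12)(3) + (12)(-3) = 0

0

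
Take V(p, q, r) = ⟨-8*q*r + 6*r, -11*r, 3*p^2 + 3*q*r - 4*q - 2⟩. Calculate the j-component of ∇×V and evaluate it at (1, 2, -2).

(∇×V)_2 = ∂V₁/∂r − ∂V₃/∂p
= -8*q + 6 − (6*p)
= -6*p - 8*q + 6
At (1, 2, -2): -16.

-16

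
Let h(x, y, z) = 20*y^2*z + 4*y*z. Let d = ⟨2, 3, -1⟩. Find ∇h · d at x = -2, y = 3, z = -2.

∂h/∂x = 0
∂h/∂y = 40*y*z + 4*z
∂h/∂z = 20*y^2 + 4*y
∇h at (-2, 3, -2) = (0, -248, 192)
∇h · d = (0)(2) + (-248)(3) + (192)(-1) = -936

-936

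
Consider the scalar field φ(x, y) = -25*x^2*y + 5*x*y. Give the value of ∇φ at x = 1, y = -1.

∂φ/∂x = -50*x*y + 5*y
∂φ/∂y = -25*x^2 + 5*x
∇φ = (-50*x*y + 5*y, -25*x^2 + 5*x)
At (1, -1): (45, -20).

(45, -20)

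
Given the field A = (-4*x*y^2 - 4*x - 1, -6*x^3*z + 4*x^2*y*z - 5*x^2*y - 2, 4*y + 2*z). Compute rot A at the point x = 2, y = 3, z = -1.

(∇×A)₁ = ∂A₃/∂y − ∂A₂/∂z = 6*x^3 - 4*x^2*y + 4
(∇×A)₂ = ∂A₁/∂z − ∂A₃/∂x = 0
(∇×A)₃ = ∂A₂/∂x − ∂A₁/∂y = -18*x^2*z + 8*x*y*z - 2*x*y
∇×A = (6*x^3 - 4*x^2*y + 4, 0, -18*x^2*z + 8*x*y*z - 2*x*y)
At (2, 3, -1): (4, 0, 12).

(4, 0, 12)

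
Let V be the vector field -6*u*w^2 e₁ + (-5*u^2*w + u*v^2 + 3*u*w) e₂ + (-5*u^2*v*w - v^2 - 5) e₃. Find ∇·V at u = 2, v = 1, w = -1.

-22

∂V₁/∂u = -6*w^2
∂V₂/∂v = 2*u*v
∂V₃/∂w = -5*u^2*v
∇·V = -5*u^2*v + 2*u*v - 6*w^2
At (2, 1, -1): -22.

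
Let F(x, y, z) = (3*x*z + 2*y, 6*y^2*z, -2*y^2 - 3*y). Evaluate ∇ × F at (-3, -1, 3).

(∇×F)₁ = ∂F₃/∂y − ∂F₂/∂z = -6*y^2 - 4*y - 3
(∇×F)₂ = ∂F₁/∂z − ∂F₃/∂x = 3*x
(∇×F)₃ = ∂F₂/∂x − ∂F₁/∂y = -2
∇×F = (-6*y^2 - 4*y - 3, 3*x, -2)
At (-3, -1, 3): (-5, -9, -2).

(-5, -9, -2)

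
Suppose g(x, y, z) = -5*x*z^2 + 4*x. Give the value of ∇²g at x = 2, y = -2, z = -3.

∂²g/∂x² = 0
∂²g/∂y² = 0
∂²g/∂z² = -10*x
∇²g = -10*x
At (2, -2, -3): -20.

-20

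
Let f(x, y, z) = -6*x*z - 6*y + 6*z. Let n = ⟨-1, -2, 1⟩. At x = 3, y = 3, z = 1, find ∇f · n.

∂f/∂x = -6*z
∂f/∂y = -6
∂f/∂z = -6*x + 6
∇f at (3, 3, 1) = (-6, -6, -12)
∇f · n = (-6)(-1) + (-6)(-2) + (-12)(1) = 6

6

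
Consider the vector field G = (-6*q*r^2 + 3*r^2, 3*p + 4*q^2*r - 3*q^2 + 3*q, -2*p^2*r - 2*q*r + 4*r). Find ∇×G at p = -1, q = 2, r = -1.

(∇×G)₁ = ∂G₃/∂q − ∂G₂/∂r = -4*q^2 - 2*r
(∇×G)₂ = ∂G₁/∂r − ∂G₃/∂p = 4*p*r - 12*q*r + 6*r
(∇×G)₃ = ∂G₂/∂p − ∂G₁/∂q = 6*r^2 + 3
∇×G = (-4*q^2 - 2*r, 4*p*r - 12*q*r + 6*r, 6*r^2 + 3)
At (-1, 2, -1): (-14, 22, 9).

(-14, 22, 9)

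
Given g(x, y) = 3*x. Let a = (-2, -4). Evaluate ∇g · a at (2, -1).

-6

∂g/∂x = 3
∂g/∂y = 0
∇g at (2, -1) = (3, 0)
∇g · a = (3)(-2) + (0)(-4) = -6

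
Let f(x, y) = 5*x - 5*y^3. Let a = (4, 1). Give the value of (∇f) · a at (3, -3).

∂f/∂x = 5
∂f/∂y = -15*y^2
∇f at (3, -3) = (5, -135)
∇f · a = (5)(4) + (-135)(1) = -115

-115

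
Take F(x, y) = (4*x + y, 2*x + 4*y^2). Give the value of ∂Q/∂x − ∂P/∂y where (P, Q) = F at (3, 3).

∂F₂/∂x = 2
∂F₁/∂y = 1
Scalar curl = 1
At (3, 3): 1.

1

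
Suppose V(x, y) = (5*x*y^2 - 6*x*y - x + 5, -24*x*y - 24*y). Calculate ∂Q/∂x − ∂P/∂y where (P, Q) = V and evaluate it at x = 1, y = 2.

-62

∂V₂/∂x = -24*y
∂V₁/∂y = 10*x*y - 6*x
Scalar curl = -10*x*y + 6*x - 24*y
At (1, 2): -62.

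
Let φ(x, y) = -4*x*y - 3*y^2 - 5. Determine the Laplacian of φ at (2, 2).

-6

∂²φ/∂x² = 0
∂²φ/∂y² = -6
∇²φ = -6
At (2, 2): -6.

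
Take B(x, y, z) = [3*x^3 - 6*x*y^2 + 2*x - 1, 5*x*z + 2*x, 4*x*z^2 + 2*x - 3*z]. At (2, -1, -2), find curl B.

(-10, -18, -32)

(∇×B)₁ = ∂B₃/∂y − ∂B₂/∂z = -5*x
(∇×B)₂ = ∂B₁/∂z − ∂B₃/∂x = -4*z^2 - 2
(∇×B)₃ = ∂B₂/∂x − ∂B₁/∂y = 12*x*y + 5*z + 2
∇×B = (-5*x, -4*z^2 - 2, 12*x*y + 5*z + 2)
At (2, -1, -2): (-10, -18, -32).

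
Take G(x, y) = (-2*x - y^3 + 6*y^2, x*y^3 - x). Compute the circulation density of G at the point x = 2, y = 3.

∂G₂/∂x = y^3 - 1
∂G₁/∂y = -3*y^2 + 12*y
Scalar curl = y^3 + 3*y^2 - 12*y - 1
At (2, 3): 17.

17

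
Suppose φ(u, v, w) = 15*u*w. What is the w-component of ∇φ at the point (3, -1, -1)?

(∇φ)_3 = ∂φ/∂w = 15*u
At (3, -1, -1): 45.

45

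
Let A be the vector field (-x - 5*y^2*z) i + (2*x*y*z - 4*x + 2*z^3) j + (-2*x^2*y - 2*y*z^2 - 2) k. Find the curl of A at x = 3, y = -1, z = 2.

(-44, -17, -28)

(∇×A)₁ = ∂A₃/∂y − ∂A₂/∂z = -2*x^2 - 2*x*y - 8*z^2
(∇×A)₂ = ∂A₁/∂z − ∂A₃/∂x = 4*x*y - 5*y^2
(∇×A)₃ = ∂A₂/∂x − ∂A₁/∂y = 12*y*z - 4
∇×A = (-2*x^2 - 2*x*y - 8*z^2, 4*x*y - 5*y^2, 12*y*z - 4)
At (3, -1, 2): (-44, -17, -28).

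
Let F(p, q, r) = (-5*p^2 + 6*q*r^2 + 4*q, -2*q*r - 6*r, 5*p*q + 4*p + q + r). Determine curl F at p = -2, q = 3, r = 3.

(3, 89, -58)

(∇×F)₁ = ∂F₃/∂q − ∂F₂/∂r = 5*p + 2*q + 7
(∇×F)₂ = ∂F₁/∂r − ∂F₃/∂p = 12*q*r - 5*q - 4
(∇×F)₃ = ∂F₂/∂p − ∂F₁/∂q = -6*r^2 - 4
∇×F = (5*p + 2*q + 7, 12*q*r - 5*q - 4, -6*r^2 - 4)
At (-2, 3, 3): (3, 89, -58).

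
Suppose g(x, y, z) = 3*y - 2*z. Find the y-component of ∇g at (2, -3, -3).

3

(∇g)_2 = ∂g/∂y = 3
At (2, -3, -3): 3.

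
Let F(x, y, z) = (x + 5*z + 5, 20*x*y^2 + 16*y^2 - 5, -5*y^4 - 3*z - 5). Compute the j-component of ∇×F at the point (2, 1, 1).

(∇×F)_2 = ∂F₁/∂z − ∂F₃/∂x
= 5 − (0)
= 5
At (2, 1, 1): 5.

5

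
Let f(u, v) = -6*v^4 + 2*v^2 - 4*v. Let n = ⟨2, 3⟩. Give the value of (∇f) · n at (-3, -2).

540

∂f/∂u = 0
∂f/∂v = -24*v^3 + 4*v - 4
∇f at (-3, -2) = (0, 180)
∇f · n = (0)(2) + (180)(3) = 540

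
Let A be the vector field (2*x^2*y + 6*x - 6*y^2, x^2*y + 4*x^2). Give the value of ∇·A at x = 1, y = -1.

3

∂A₁/∂x = 4*x*y + 6
∂A₂/∂y = x^2
∇·A = x^2 + 4*x*y + 6
At (1, -1): 3.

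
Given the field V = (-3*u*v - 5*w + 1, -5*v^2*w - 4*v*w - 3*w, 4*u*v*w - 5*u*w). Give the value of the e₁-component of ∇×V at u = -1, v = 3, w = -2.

(∇×V)_1 = ∂V₃/∂v − ∂V₂/∂w
= 4*u*w − (-5*v^2 - 4*v - 3)
= 4*u*w + 5*v^2 + 4*v + 3
At (-1, 3, -2): 68.

68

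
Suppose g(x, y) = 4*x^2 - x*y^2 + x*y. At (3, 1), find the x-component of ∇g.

24

(∇g)_1 = ∂g/∂x = 8*x - y^2 + y
At (3, 1): 24.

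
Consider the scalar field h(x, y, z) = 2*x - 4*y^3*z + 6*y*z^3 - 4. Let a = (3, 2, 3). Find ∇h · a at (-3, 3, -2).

666

∂h/∂x = 2
∂h/∂y = -12*y^2*z + 6*z^3
∂h/∂z = -4*y^3 + 18*y*z^2
∇h at (-3, 3, -2) = (2, 168, 108)
∇h · a = (2)(3) + (168)(2) + (108)(3) = 666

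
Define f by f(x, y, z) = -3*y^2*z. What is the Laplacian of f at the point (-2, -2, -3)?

∂²f/∂x² = 0
∂²f/∂y² = -6*z
∂²f/∂z² = 0
∇²f = -6*z
At (-2, -2, -3): 18.

18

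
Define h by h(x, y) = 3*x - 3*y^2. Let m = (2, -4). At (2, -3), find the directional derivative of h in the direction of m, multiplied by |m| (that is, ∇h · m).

-66

∂h/∂x = 3
∂h/∂y = -6*y
∇h at (2, -3) = (3, 18)
∇h · m = (3)(2) + (18)(-4) = -66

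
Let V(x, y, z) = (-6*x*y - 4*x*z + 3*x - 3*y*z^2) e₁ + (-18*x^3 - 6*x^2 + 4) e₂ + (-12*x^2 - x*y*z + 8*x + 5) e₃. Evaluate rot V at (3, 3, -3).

(9, 97, -477)

(∇×V)₁ = ∂V₃/∂y − ∂V₂/∂z = -x*z
(∇×V)₂ = ∂V₁/∂z − ∂V₃/∂x = 20*x - 5*y*z - 8
(∇×V)₃ = ∂V₂/∂x − ∂V₁/∂y = -54*x^2 - 6*x + 3*z^2
∇×V = (-x*z, 20*x - 5*y*z - 8, -54*x^2 - 6*x + 3*z^2)
At (3, 3, -3): (9, 97, -477).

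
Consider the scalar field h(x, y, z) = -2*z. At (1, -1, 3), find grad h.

(0, 0, -2)

∂h/∂x = 0
∂h/∂y = 0
∂h/∂z = -2
∇h = (0, 0, -2)
At (1, -1, 3): (0, 0, -2).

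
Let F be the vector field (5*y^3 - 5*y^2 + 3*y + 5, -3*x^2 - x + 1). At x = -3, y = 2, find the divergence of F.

0

∂F₁/∂x = 0
∂F₂/∂y = 0
∇·F = 0
At (-3, 2): 0.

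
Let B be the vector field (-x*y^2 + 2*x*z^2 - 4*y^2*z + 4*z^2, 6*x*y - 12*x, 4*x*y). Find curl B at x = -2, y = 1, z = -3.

(-8, -8, -34)

(∇×B)₁ = ∂B₃/∂y − ∂B₂/∂z = 4*x
(∇×B)₂ = ∂B₁/∂z − ∂B₃/∂x = 4*x*z - 4*y^2 - 4*y + 8*z
(∇×B)₃ = ∂B₂/∂x − ∂B₁/∂y = 2*x*y + 8*y*z + 6*y - 12
∇×B = (4*x, 4*x*z - 4*y^2 - 4*y + 8*z, 2*x*y + 8*y*z + 6*y - 12)
At (-2, 1, -3): (-8, -8, -34).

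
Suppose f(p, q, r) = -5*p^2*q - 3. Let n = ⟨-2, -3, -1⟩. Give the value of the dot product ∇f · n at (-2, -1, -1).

∂f/∂p = -10*p*q
∂f/∂q = -5*p^2
∂f/∂r = 0
∇f at (-2, -1, -1) = (-20, -20, 0)
∇f · n = (-20)(-2) + (-20)(-3) + (0)(-1) = 100

100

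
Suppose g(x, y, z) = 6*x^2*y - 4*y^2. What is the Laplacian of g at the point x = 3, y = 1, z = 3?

4

∂²g/∂x² = 12*y
∂²g/∂y² = -8
∂²g/∂z² = 0
∇²g = 12*y - 8
At (3, 1, 3): 4.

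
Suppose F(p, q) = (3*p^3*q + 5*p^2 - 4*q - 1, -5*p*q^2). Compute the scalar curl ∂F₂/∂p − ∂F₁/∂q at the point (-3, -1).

∂F₂/∂p = -5*q^2
∂F₁/∂q = 3*p^3 - 4
Scalar curl = -3*p^3 - 5*q^2 + 4
At (-3, -1): 80.

80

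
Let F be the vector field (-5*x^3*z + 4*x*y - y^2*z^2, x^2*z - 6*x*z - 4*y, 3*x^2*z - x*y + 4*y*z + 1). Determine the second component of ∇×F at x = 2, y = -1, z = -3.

1

(∇×F)_2 = ∂F₁/∂z − ∂F₃/∂x
= -5*x^3 - 2*y^2*z − (6*x*z - y)
= -5*x^3 - 6*x*z - 2*y^2*z + y
At (2, -1, -3): 1.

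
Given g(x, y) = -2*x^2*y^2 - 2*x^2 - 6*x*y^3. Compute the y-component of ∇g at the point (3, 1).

(∇g)_2 = ∂g/∂y = -4*x^2*y - 18*x*y^2
At (3, 1): -90.

-90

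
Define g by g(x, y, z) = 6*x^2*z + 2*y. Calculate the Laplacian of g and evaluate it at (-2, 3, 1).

∂²g/∂x² = 12*z
∂²g/∂y² = 0
∂²g/∂z² = 0
∇²g = 12*z
At (-2, 3, 1): 12.

12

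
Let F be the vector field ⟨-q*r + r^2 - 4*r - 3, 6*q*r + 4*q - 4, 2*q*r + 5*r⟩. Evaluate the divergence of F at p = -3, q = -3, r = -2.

∂F₁/∂p = 0
∂F₂/∂q = 6*r + 4
∂F₃/∂r = 2*q + 5
∇·F = 2*q + 6*r + 9
At (-3, -3, -2): -9.

-9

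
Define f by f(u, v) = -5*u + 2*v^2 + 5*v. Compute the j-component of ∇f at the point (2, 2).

(∇f)_2 = ∂f/∂v = 4*v + 5
At (2, 2): 13.

13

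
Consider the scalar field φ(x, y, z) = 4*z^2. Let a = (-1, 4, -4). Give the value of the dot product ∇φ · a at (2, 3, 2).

∂φ/∂x = 0
∂φ/∂y = 0
∂φ/∂z = 8*z
∇φ at (2, 3, 2) = (0, 0, 16)
∇φ · a = (0)(-1) + (0)(4) + (16)(-4) = -64

-64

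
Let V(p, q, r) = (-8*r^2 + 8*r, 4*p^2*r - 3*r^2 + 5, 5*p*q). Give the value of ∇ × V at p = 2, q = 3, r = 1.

(0, -23, 16)

(∇×V)₁ = ∂V₃/∂q − ∂V₂/∂r = -4*p^2 + 5*p + 6*r
(∇×V)₂ = ∂V₁/∂r − ∂V₃/∂p = -5*q - 16*r + 8
(∇×V)₃ = ∂V₂/∂p − ∂V₁/∂q = 8*p*r
∇×V = (-4*p^2 + 5*p + 6*r, -5*q - 16*r + 8, 8*p*r)
At (2, 3, 1): (0, -23, 16).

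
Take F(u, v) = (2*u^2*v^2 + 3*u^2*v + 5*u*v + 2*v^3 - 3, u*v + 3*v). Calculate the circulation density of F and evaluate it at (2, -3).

-31

∂F₂/∂u = v
∂F₁/∂v = 4*u^2*v + 3*u^2 + 5*u + 6*v^2
Scalar curl = -4*u^2*v - 3*u^2 - 5*u - 6*v^2 + v
At (2, -3): -31.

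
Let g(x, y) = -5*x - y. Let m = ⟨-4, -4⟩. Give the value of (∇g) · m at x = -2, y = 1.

∂g/∂x = -5
∂g/∂y = -1
∇g at (-2, 1) = (-5, -1)
∇g · m = (-5)(-4) + (-1)(-4) = 24

24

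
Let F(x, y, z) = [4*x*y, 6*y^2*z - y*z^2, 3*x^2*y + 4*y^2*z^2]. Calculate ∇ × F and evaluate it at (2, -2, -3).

(-144, 24, -8)

(∇×F)₁ = ∂F₃/∂y − ∂F₂/∂z = 3*x^2 - 6*y^2 + 8*y*z^2 + 2*y*z
(∇×F)₂ = ∂F₁/∂z − ∂F₃/∂x = -6*x*y
(∇×F)₃ = ∂F₂/∂x − ∂F₁/∂y = -4*x
∇×F = (3*x^2 - 6*y^2 + 8*y*z^2 + 2*y*z, -6*x*y, -4*x)
At (2, -2, -3): (-144, 24, -8).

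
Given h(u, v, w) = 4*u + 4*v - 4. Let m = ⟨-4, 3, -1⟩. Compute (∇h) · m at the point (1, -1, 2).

∂h/∂u = 4
∂h/∂v = 4
∂h/∂w = 0
∇h at (1, -1, 2) = (4, 4, 0)
∇h · m = (4)(-4) + (4)(3) + (0)(-1) = -4

-4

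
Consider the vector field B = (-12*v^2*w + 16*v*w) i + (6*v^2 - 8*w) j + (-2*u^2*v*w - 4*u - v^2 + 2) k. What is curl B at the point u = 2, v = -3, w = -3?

(∇×B)₁ = ∂B₃/∂v − ∂B₂/∂w = -2*u^2*w - 2*v + 8
(∇×B)₂ = ∂B₁/∂w − ∂B₃/∂u = 4*u*v*w - 12*v^2 + 16*v + 4
(∇×B)₃ = ∂B₂/∂u − ∂B₁/∂v = 24*v*w - 16*w
∇×B = (-2*u^2*w - 2*v + 8, 4*u*v*w - 12*v^2 + 16*v + 4, 24*v*w - 16*w)
At (2, -3, -3): (38, -80, 264).

(38, -80, 264)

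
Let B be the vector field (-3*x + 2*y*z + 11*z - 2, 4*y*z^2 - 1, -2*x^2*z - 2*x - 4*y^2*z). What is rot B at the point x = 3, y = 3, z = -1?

(48, 7, 2)

(∇×B)₁ = ∂B₃/∂y − ∂B₂/∂z = -16*y*z
(∇×B)₂ = ∂B₁/∂z − ∂B₃/∂x = 4*x*z + 2*y + 13
(∇×B)₃ = ∂B₂/∂x − ∂B₁/∂y = -2*z
∇×B = (-16*y*z, 4*x*z + 2*y + 13, -2*z)
At (3, 3, -1): (48, 7, 2).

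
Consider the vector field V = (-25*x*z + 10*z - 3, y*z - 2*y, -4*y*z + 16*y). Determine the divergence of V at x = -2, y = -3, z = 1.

∂V₁/∂x = -25*z
∂V₂/∂y = z - 2
∂V₃/∂z = -4*y
∇·V = -4*y - 24*z - 2
At (-2, -3, 1): -14.

-14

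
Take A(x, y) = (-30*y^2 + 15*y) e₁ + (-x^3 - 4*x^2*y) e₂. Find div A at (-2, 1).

∂A₁/∂x = 0
∂A₂/∂y = -4*x^2
∇·A = -4*x^2
At (-2, 1): -16.

-16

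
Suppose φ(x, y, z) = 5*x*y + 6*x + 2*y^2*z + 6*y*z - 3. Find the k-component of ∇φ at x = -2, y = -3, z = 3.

0

(∇φ)_3 = ∂φ/∂z = 2*y^2 + 6*y
At (-2, -3, 3): 0.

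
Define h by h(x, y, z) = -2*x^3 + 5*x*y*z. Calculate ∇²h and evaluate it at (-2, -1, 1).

∂²h/∂x² = -12*x
∂²h/∂y² = 0
∂²h/∂z² = 0
∇²h = -12*x
At (-2, -1, 1): 24.

24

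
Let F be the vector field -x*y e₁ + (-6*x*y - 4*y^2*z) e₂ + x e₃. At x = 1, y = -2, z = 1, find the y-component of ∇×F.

-1

(∇×F)_2 = ∂F₁/∂z − ∂F₃/∂x
= 0 − (1)
= -1
At (1, -2, 1): -1.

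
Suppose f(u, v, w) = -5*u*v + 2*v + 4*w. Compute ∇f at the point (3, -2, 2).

(10, -13, 4)

∂f/∂u = -5*v
∂f/∂v = -5*u + 2
∂f/∂w = 4
∇f = (-5*v, -5*u + 2, 4)
At (3, -2, 2): (10, -13, 4).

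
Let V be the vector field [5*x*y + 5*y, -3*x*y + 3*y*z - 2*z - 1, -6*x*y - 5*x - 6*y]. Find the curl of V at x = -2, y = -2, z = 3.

(14, -7, 11)

(∇×V)₁ = ∂V₃/∂y − ∂V₂/∂z = -6*x - 3*y - 4
(∇×V)₂ = ∂V₁/∂z − ∂V₃/∂x = 6*y + 5
(∇×V)₃ = ∂V₂/∂x − ∂V₁/∂y = -5*x - 3*y - 5
∇×V = (-6*x - 3*y - 4, 6*y + 5, -5*x - 3*y - 5)
At (-2, -2, 3): (14, -7, 11).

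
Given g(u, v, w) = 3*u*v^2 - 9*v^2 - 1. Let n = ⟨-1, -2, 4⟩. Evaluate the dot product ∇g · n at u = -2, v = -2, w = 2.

-132

∂g/∂u = 3*v^2
∂g/∂v = 6*u*v - 18*v
∂g/∂w = 0
∇g at (-2, -2, 2) = (12, 60, 0)
∇g · n = (12)(-1) + (60)(-2) + (0)(4) = -132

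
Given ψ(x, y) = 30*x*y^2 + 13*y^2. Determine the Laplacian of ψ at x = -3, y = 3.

-154

∂²ψ/∂x² = 0
∂²ψ/∂y² = 2*(30*x + 13)
∇²ψ = 60*x + 26
At (-3, 3): -154.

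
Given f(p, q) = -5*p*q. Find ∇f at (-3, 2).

∂f/∂p = -5*q
∂f/∂q = -5*p
∇f = (-5*q, -5*p)
At (-3, 2): (-10, 15).

(-10, 15)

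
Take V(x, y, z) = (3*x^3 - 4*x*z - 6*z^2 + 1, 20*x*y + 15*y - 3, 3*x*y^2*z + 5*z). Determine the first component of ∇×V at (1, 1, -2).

(∇×V)_1 = ∂V₃/∂y − ∂V₂/∂z
= 6*x*y*z − (0)
= 6*x*y*z
At (1, 1, -2): -12.

-12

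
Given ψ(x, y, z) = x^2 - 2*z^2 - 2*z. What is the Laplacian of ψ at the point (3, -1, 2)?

∂²ψ/∂x² = 2
∂²ψ/∂y² = 0
∂²ψ/∂z² = -4
∇²ψ = -2
At (3, -1, 2): -2.

-2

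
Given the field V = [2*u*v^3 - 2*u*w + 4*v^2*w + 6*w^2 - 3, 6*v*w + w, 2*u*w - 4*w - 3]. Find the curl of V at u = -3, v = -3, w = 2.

(17, 62, 210)

(∇×V)₁ = ∂V₃/∂v − ∂V₂/∂w = -6*v - 1
(∇×V)₂ = ∂V₁/∂w − ∂V₃/∂u = -2*u + 4*v^2 + 10*w
(∇×V)₃ = ∂V₂/∂u − ∂V₁/∂v = -6*u*v^2 - 8*v*w
∇×V = (-6*v - 1, -2*u + 4*v^2 + 10*w, -6*u*v^2 - 8*v*w)
At (-3, -3, 2): (17, 62, 210).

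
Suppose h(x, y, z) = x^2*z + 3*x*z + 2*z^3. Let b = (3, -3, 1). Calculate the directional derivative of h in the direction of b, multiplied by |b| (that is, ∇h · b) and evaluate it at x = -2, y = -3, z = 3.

∂h/∂x = 2*x*z + 3*z
∂h/∂y = 0
∂h/∂z = x^2 + 3*x + 6*z^2
∇h at (-2, -3, 3) = (-3, 0, 52)
∇h · b = (-3)(3) + (0)(-3) + (52)(1) = 43

43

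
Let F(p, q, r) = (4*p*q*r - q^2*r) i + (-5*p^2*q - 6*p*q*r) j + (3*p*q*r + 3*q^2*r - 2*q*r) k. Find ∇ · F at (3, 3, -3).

∂F₁/∂p = 4*q*r
∂F₂/∂q = -5*p^2 - 6*p*r
∂F₃/∂r = 3*p*q + 3*q^2 - 2*q
∇·F = -5*p^2 + 3*p*q - 6*p*r + 3*q^2 + 4*q*r - 2*q
At (3, 3, -3): 21.

21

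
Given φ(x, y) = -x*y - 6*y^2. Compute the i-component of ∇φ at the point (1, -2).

(∇φ)_1 = ∂φ/∂x = -y
At (1, -2): 2.

2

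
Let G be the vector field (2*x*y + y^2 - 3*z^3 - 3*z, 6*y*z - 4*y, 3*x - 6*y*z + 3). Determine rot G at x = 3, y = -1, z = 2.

(-6, -42, -4)

(∇×G)₁ = ∂G₃/∂y − ∂G₂/∂z = -6*y - 6*z
(∇×G)₂ = ∂G₁/∂z − ∂G₃/∂x = -9*z^2 - 6
(∇×G)₃ = ∂G₂/∂x − ∂G₁/∂y = -2*x - 2*y
∇×G = (-6*y - 6*z, -9*z^2 - 6, -2*x - 2*y)
At (3, -1, 2): (-6, -42, -4).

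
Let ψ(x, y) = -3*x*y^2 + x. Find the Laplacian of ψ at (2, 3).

-12

∂²ψ/∂x² = 0
∂²ψ/∂y² = -6*x
∇²ψ = -6*x
At (2, 3): -12.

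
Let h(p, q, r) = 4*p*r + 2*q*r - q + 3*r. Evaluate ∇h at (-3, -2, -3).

∂h/∂p = 4*r
∂h/∂q = 2*r - 1
∂h/∂r = 4*p + 2*q + 3
∇h = (4*r, 2*r - 1, 4*p + 2*q + 3)
At (-3, -2, -3): (-12, -7, -13).

(-12, -7, -13)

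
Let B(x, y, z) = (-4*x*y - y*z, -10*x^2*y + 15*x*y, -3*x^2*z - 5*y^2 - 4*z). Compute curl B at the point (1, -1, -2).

(10, -11, 7)

(∇×B)₁ = ∂B₃/∂y − ∂B₂/∂z = -10*y
(∇×B)₂ = ∂B₁/∂z − ∂B₃/∂x = 6*x*z - y
(∇×B)₃ = ∂B₂/∂x − ∂B₁/∂y = -20*x*y + 4*x + 15*y + z
∇×B = (-10*y, 6*x*z - y, -20*x*y + 4*x + 15*y + z)
At (1, -1, -2): (10, -11, 7).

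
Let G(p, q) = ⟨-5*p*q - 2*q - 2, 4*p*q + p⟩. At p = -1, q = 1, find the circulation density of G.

∂G₂/∂p = 4*q + 1
∂G₁/∂q = -5*p - 2
Scalar curl = 5*p + 4*q + 3
At (-1, 1): 2.

2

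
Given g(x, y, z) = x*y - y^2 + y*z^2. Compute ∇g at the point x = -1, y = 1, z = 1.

∂g/∂x = y
∂g/∂y = x - 2*y + z^2
∂g/∂z = 2*y*z
∇g = (y, x - 2*y + z^2, 2*y*z)
At (-1, 1, 1): (1, -2, 2).

(1, -2, 2)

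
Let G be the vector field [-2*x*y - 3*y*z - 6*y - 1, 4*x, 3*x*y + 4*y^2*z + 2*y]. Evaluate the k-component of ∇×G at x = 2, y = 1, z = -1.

11

(∇×G)_3 = ∂G₂/∂x − ∂G₁/∂y
= 4 − (-2*x - 3*z - 6)
= 2*x + 3*z + 10
At (2, 1, -1): 11.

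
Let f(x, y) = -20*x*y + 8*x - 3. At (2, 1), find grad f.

∂f/∂x = -20*y + 8
∂f/∂y = -20*x
∇f = (-20*y + 8, -20*x)
At (2, 1): (-12, -40).

(-12, -40)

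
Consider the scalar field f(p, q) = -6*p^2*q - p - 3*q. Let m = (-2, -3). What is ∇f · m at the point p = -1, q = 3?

-43

∂f/∂p = -12*p*q - 1
∂f/∂q = -6*p^2 - 3
∇f at (-1, 3) = (35, -9)
∇f · m = (35)(-2) + (-9)(-3) = -43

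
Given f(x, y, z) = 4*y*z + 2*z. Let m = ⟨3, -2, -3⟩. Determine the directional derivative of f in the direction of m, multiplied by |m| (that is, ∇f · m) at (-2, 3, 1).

-50

∂f/∂x = 0
∂f/∂y = 4*z
∂f/∂z = 4*y + 2
∇f at (-2, 3, 1) = (0, 4, 14)
∇f · m = (0)(3) + (4)(-2) + (14)(-3) = -50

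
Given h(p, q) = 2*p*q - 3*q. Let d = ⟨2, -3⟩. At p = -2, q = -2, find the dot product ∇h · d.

13

∂h/∂p = 2*q
∂h/∂q = 2*p - 3
∇h at (-2, -2) = (-4, -7)
∇h · d = (-4)(2) + (-7)(-3) = 13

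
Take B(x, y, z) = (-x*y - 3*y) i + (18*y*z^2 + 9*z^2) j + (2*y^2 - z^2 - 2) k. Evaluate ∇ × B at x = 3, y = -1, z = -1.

(-22, 0, 6)

(∇×B)₁ = ∂B₃/∂y − ∂B₂/∂z = -36*y*z + 4*y - 18*z
(∇×B)₂ = ∂B₁/∂z − ∂B₃/∂x = 0
(∇×B)₃ = ∂B₂/∂x − ∂B₁/∂y = x + 3
∇×B = (-36*y*z + 4*y - 18*z, 0, x + 3)
At (3, -1, -1): (-22, 0, 6).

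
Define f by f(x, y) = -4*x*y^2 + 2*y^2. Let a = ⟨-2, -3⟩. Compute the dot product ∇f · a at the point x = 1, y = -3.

∂f/∂x = -4*y^2
∂f/∂y = -8*x*y + 4*y
∇f at (1, -3) = (-36, 12)
∇f · a = (-36)(-2) + (12)(-3) = 36

36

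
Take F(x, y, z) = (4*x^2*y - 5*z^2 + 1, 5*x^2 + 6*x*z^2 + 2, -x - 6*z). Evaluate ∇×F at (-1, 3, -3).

(-36, 31, 40)

(∇×F)₁ = ∂F₃/∂y − ∂F₂/∂z = -12*x*z
(∇×F)₂ = ∂F₁/∂z − ∂F₃/∂x = -10*z + 1
(∇×F)₃ = ∂F₂/∂x − ∂F₁/∂y = -4*x^2 + 10*x + 6*z^2
∇×F = (-12*x*z, -10*z + 1, -4*x^2 + 10*x + 6*z^2)
At (-1, 3, -3): (-36, 31, 40).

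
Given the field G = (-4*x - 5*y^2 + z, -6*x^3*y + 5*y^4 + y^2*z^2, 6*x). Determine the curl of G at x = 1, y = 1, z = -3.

(6, -5, -8)

(∇×G)₁ = ∂G₃/∂y − ∂G₂/∂z = -2*y^2*z
(∇×G)₂ = ∂G₁/∂z − ∂G₃/∂x = -5
(∇×G)₃ = ∂G₂/∂x − ∂G₁/∂y = -18*x^2*y + 10*y
∇×G = (-2*y^2*z, -5, -18*x^2*y + 10*y)
At (1, 1, -3): (6, -5, -8).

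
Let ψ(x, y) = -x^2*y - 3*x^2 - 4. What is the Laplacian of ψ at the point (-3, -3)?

0

∂²ψ/∂x² = -2*(y + 3)
∂²ψ/∂y² = 0
∇²ψ = -2*y - 6
At (-3, -3): 0.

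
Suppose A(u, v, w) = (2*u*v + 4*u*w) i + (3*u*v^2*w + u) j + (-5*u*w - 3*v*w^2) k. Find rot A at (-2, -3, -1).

(51, -13, -22)

(∇×A)₁ = ∂A₃/∂v − ∂A₂/∂w = -3*u*v^2 - 3*w^2
(∇×A)₂ = ∂A₁/∂w − ∂A₃/∂u = 4*u + 5*w
(∇×A)₃ = ∂A₂/∂u − ∂A₁/∂v = -2*u + 3*v^2*w + 1
∇×A = (-3*u*v^2 - 3*w^2, 4*u + 5*w, -2*u + 3*v^2*w + 1)
At (-2, -3, -1): (51, -13, -22).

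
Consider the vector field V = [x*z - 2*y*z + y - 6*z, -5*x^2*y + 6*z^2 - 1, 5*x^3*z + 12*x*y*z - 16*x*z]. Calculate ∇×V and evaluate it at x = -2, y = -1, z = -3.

(∇×V)₁ = ∂V₃/∂y − ∂V₂/∂z = 12*x*z - 12*z
(∇×V)₂ = ∂V₁/∂z − ∂V₃/∂x = -15*x^2*z + x - 12*y*z - 2*y + 16*z - 6
(∇×V)₃ = ∂V₂/∂x − ∂V₁/∂y = -10*x*y + 2*z - 1
∇×V = (12*x*z - 12*z, -15*x^2*z + x - 12*y*z - 2*y + 16*z - 6, -10*x*y + 2*z - 1)
At (-2, -1, -3): (108, 90, -27).

(108, 90, -27)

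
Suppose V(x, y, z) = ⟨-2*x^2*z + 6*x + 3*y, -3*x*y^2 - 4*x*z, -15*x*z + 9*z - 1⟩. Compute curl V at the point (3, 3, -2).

(12, -48, -22)

(∇×V)₁ = ∂V₃/∂y − ∂V₂/∂z = 4*x
(∇×V)₂ = ∂V₁/∂z − ∂V₃/∂x = -2*x^2 + 15*z
(∇×V)₃ = ∂V₂/∂x − ∂V₁/∂y = -3*y^2 - 4*z - 3
∇×V = (4*x, -2*x^2 + 15*z, -3*y^2 - 4*z - 3)
At (3, 3, -2): (12, -48, -22).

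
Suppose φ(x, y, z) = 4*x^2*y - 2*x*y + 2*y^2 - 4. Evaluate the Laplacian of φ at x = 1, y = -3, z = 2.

-20

∂²φ/∂x² = 8*y
∂²φ/∂y² = 4
∂²φ/∂z² = 0
∇²φ = 8*y + 4
At (1, -3, 2): -20.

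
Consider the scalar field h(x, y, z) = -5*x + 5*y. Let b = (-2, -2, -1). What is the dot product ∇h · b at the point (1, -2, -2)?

0

∂h/∂x = -5
∂h/∂y = 5
∂h/∂z = 0
∇h at (1, -2, -2) = (-5, 5, 0)
∇h · b = (-5)(-2) + (5)(-2) + (0)(-1) = 0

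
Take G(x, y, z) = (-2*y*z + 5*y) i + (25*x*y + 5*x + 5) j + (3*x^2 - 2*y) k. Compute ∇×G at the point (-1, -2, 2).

(-2, 10, -46)

(∇×G)₁ = ∂G₃/∂y − ∂G₂/∂z = -2
(∇×G)₂ = ∂G₁/∂z − ∂G₃/∂x = -6*x - 2*y
(∇×G)₃ = ∂G₂/∂x − ∂G₁/∂y = 25*y + 2*z
∇×G = (-2, -6*x - 2*y, 25*y + 2*z)
At (-1, -2, 2): (-2, 10, -46).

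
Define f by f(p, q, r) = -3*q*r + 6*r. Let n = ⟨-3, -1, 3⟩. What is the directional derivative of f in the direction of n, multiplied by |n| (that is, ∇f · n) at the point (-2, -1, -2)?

∂f/∂p = 0
∂f/∂q = -3*r
∂f/∂r = -3*q + 6
∇f at (-2, -1, -2) = (0, 6, 9)
∇f · n = (0)(-3) + (6)(-1) + (9)(3) = 21

21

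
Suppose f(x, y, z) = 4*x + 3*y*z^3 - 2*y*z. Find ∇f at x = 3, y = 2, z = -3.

∂f/∂x = 4
∂f/∂y = 3*z^3 - 2*z
∂f/∂z = 9*y*z^2 - 2*y
∇f = (4, 3*z^3 - 2*z, 9*y*z^2 - 2*y)
At (3, 2, -3): (4, -75, 158).

(4, -75, 158)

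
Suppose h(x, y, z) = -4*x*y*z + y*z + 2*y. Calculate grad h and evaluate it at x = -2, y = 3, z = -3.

∂h/∂x = -4*y*z
∂h/∂y = -4*x*z + z + 2
∂h/∂z = -4*x*y + y
∇h = (-4*y*z, -4*x*z + z + 2, -4*x*y + y)
At (-2, 3, -3): (36, -25, 27).

(36, -25, 27)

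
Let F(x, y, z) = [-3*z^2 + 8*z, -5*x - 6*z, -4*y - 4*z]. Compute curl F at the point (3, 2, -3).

(∇×F)₁ = ∂F₃/∂y − ∂F₂/∂z = 2
(∇×F)₂ = ∂F₁/∂z − ∂F₃/∂x = -6*z + 8
(∇×F)₃ = ∂F₂/∂x − ∂F₁/∂y = -5
∇×F = (2, -6*z + 8, -5)
At (3, 2, -3): (2, 26, -5).

(2, 26, -5)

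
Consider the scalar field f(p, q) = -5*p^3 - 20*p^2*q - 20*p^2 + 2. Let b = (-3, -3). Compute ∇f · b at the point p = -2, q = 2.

-300

∂f/∂p = -15*p^2 - 40*p*q - 40*p
∂f/∂q = -20*p^2
∇f at (-2, 2) = (180, -80)
∇f · b = (180)(-3) + (-80)(-3) = -300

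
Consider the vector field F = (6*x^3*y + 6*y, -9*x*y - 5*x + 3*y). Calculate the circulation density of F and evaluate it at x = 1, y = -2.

∂F₂/∂x = -9*y - 5
∂F₁/∂y = 6*x^3 + 6
Scalar curl = -6*x^3 - 9*y - 11
At (1, -2): 1.

1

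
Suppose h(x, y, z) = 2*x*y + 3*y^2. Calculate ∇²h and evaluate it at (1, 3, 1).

6

∂²h/∂x² = 0
∂²h/∂y² = 6
∂²h/∂z² = 0
∇²h = 6
At (1, 3, 1): 6.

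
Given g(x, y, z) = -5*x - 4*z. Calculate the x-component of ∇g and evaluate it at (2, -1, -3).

(∇g)_1 = ∂g/∂x = -5
At (2, -1, -3): -5.

-5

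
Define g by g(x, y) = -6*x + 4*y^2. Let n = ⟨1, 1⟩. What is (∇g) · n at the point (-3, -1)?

-14

∂g/∂x = -6
∂g/∂y = 8*y
∇g at (-3, -1) = (-6, -8)
∇g · n = (-6)(1) + (-8)(1) = -14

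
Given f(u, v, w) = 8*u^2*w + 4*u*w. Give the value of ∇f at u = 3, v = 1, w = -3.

∂f/∂u = 16*u*w + 4*w
∂f/∂v = 0
∂f/∂w = 8*u^2 + 4*u
∇f = (16*u*w + 4*w, 0, 8*u^2 + 4*u)
At (3, 1, -3): (-156, 0, 84).

(-156, 0, 84)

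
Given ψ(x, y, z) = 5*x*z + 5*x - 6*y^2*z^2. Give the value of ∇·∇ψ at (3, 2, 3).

-156

∂²ψ/∂x² = 0
∂²ψ/∂y² = -12*z^2
∂²ψ/∂z² = -12*y^2
∇²ψ = -12*y^2 - 12*z^2
At (3, 2, 3): -156.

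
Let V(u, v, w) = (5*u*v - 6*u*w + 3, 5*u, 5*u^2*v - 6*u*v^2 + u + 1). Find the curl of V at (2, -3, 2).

(92, 101, -5)

(∇×V)₁ = ∂V₃/∂v − ∂V₂/∂w = 5*u^2 - 12*u*v
(∇×V)₂ = ∂V₁/∂w − ∂V₃/∂u = -10*u*v - 6*u + 6*v^2 - 1
(∇×V)₃ = ∂V₂/∂u − ∂V₁/∂v = -5*u + 5
∇×V = (5*u^2 - 12*u*v, -10*u*v - 6*u + 6*v^2 - 1, -5*u + 5)
At (2, -3, 2): (92, 101, -5).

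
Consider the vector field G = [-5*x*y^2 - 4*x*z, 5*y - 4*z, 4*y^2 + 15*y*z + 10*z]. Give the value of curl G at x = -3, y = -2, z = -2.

(-42, 12, 60)

(∇×G)₁ = ∂G₃/∂y − ∂G₂/∂z = 8*y + 15*z + 4
(∇×G)₂ = ∂G₁/∂z − ∂G₃/∂x = -4*x
(∇×G)₃ = ∂G₂/∂x − ∂G₁/∂y = 10*x*y
∇×G = (8*y + 15*z + 4, -4*x, 10*x*y)
At (-3, -2, -2): (-42, 12, 60).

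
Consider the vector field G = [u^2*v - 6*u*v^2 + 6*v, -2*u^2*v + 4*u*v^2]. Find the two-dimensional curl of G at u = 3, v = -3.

-51

∂G₂/∂u = -4*u*v + 4*v^2
∂G₁/∂v = u^2 - 12*u*v + 6
Scalar curl = -u^2 + 8*u*v + 4*v^2 - 6
At (3, -3): -51.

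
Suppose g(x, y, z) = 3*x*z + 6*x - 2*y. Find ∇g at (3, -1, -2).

(0, -2, 9)

∂g/∂x = 3*z + 6
∂g/∂y = -2
∂g/∂z = 3*x
∇g = (3*z + 6, -2, 3*x)
At (3, -1, -2): (0, -2, 9).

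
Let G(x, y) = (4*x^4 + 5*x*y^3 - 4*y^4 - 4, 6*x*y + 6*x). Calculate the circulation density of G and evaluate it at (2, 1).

∂G₂/∂x = 6*y + 6
∂G₁/∂y = 15*x*y^2 - 16*y^3
Scalar curl = -15*x*y^2 + 16*y^3 + 6*y + 6
At (2, 1): -2.

-2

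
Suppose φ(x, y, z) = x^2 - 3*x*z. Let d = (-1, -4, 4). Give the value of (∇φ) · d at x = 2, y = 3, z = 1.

∂φ/∂x = 2*x - 3*z
∂φ/∂y = 0
∂φ/∂z = -3*x
∇φ at (2, 3, 1) = (1, 0, -6)
∇φ · d = (1)(-1) + (0)(-4) + (-6)(4) = -25

-25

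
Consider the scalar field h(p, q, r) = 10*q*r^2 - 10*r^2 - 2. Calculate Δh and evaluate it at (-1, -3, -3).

-80

∂²h/∂p² = 0
∂²h/∂q² = 0
∂²h/∂r² = 20*(q - 1)
∇²h = 20*q - 20
At (-1, -3, -3): -80.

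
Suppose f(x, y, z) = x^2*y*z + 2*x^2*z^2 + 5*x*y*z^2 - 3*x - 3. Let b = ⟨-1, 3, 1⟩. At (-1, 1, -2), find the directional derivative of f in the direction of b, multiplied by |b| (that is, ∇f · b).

-58

∂f/∂x = 2*x*y*z + 4*x*z^2 + 5*y*z^2 - 3
∂f/∂y = x^2*z + 5*x*z^2
∂f/∂z = x^2*y + 4*x^2*z + 10*x*y*z
∇f at (-1, 1, -2) = (5, -22, 13)
∇f · b = (5)(-1) + (-22)(3) + (13)(1) = -58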